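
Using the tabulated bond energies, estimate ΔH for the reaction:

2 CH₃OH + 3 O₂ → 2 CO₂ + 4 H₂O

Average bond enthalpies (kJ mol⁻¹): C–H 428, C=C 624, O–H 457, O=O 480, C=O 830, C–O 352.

Bonds broken (reactants):
  C–H: 6 × 428 = 2568
  C–O: 2 × 352 = 704
  O–H: 2 × 457 = 914
  O=O: 3 × 480 = 1440
  Σ(broken) = 5626 kJ
Bonds formed (products):
  C=O: 4 × 830 = 3320
  O–H: 8 × 457 = 3656
  Σ(formed) = 6976 kJ
ΔH = Σ(broken) − Σ(formed) = 5626 − 6976 = −1350 kJ

ΔH ≈ −1350 kJ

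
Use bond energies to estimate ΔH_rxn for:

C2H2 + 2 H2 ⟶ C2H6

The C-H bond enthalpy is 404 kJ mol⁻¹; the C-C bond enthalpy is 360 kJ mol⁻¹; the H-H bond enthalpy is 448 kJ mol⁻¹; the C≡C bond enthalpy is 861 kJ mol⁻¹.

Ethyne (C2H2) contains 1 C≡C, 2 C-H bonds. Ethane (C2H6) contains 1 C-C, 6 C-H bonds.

ΔH ≈ −219 kJ

Bonds broken (reactants):
  C≡C: 1 × 861 = 861
  C-H: 2 × 404 = 808
  H-H: 2 × 448 = 896
  Σ(broken) = 2565 kJ
Bonds formed (products):
  C-C: 1 × 360 = 360
  C-H: 6 × 404 = 2424
  Σ(formed) = 2784 kJ
ΔH = Σ(broken) − Σ(formed) = 2565 − 2784 = −219 kJ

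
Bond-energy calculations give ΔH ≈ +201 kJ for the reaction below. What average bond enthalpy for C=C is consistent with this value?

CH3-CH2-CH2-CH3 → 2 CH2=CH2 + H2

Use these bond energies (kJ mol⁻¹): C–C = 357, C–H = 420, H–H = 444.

Let D be the C=C bond energy.
Σ(broken) = 3×357 + 10×420 = 5271
Σ(formed) = 8×420 + 2×D + 1×444 = 3804 + 2D
ΔH = Σ(broken) − Σ(formed) = (5271) − (3804 + 2D) = +1467 − 2D
Setting this equal to +201 kJ gives 2D = 1266, so D = 633 kJ/mol.

D(C=C) ≈ 633 kJ/mol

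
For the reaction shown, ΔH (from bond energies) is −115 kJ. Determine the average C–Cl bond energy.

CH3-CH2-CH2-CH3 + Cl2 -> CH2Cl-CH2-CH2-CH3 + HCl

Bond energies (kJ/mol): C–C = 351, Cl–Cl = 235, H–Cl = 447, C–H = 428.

Let D be the C–Cl bond energy.
Σ(broken) = 3×351 + 10×428 + 1×235 = 5568
Σ(formed) = 3×351 + 1×D + 9×428 + 1×447 = 5352 + D
ΔH = Σ(broken) − Σ(formed) = (5568) − (5352 + D) = +216 − D
Setting this equal to −115 kJ gives D = 331 kJ/mol.

D(C–Cl) ≈ 331 kJ/mol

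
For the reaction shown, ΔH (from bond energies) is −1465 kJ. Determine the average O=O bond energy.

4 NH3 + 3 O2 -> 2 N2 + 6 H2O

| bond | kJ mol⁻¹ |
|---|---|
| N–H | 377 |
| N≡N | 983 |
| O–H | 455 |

D(O=O) ≈ 479 kJ/mol

Let D be the O=O bond energy.
Σ(broken) = 12×377 + 3×D = 4524 + 3D
Σ(formed) = 2×983 + 12×455 = 7426
ΔH = Σ(broken) − Σ(formed) = (4524 + 3D) − (7426) = −2902 + 3D
Setting this equal to −1465 kJ gives 3D = 1437, so D = 479 kJ/mol.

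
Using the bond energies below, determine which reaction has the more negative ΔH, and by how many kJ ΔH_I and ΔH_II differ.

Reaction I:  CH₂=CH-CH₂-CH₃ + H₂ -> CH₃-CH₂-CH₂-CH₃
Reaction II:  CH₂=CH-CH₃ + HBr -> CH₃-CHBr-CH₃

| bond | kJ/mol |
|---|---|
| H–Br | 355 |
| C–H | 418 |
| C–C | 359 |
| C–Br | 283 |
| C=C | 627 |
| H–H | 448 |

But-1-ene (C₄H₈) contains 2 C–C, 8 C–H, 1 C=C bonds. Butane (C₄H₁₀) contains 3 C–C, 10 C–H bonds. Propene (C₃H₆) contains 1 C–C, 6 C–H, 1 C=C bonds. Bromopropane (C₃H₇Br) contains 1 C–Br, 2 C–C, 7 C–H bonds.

Reaction I:
  Bonds broken (reactants):
    C–C: 2 × 359 = 718
    C–H: 8 × 418 = 3344
    C=C: 1 × 627 = 627
    H–H: 1 × 448 = 448
    Σ(broken) = 5137 kJ
  Bonds formed (products):
    C–C: 3 × 359 = 1077
    C–H: 10 × 418 = 4180
    Σ(formed) = 5257 kJ
  ΔH_I = 5137 − 5257 = −120 kJ
Reaction II:
  Bonds broken (reactants):
    C–C: 1 × 359 = 359
    C–H: 6 × 418 = 2508
    C=C: 1 × 627 = 627
    H–Br: 1 × 355 = 355
    Σ(broken) = 3849 kJ
  Bonds formed (products):
    C–Br: 1 × 283 = 283
    C–C: 2 × 359 = 718
    C–H: 7 × 418 = 2926
    Σ(formed) = 3927 kJ
  ΔH_II = 3849 − 3927 = −78 kJ
ΔH_I − ΔH_II = −42 kJ, so reaction I has the more negative ΔH; |ΔH_I − ΔH_II| = 42 kJ.

Reaction I, by 42 kJ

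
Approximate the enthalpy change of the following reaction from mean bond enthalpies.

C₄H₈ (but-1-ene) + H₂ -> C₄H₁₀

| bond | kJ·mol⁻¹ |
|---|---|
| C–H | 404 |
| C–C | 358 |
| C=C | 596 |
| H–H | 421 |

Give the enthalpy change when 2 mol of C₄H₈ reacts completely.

Bonds broken (reactants):
  C–C: 2 × 358 = 716
  C–H: 8 × 404 = 3232
  C=C: 1 × 596 = 596
  H–H: 1 × 421 = 421
  Σ(broken) = 4965 kJ
Bonds formed (products):
  C–C: 3 × 358 = 1074
  C–H: 10 × 404 = 4040
  Σ(formed) = 5114 kJ
ΔH = Σ(broken) − Σ(formed) = 4965 − 5114 = −149 kJ
For 2× the reaction as written: 2 × (−149) = −298 kJ

ΔH = −298 kJ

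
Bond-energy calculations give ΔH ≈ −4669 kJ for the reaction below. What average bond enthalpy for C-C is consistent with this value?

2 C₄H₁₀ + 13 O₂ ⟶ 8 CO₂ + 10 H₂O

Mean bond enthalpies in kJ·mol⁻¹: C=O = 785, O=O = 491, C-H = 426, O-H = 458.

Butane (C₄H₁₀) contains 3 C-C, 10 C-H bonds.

D(C-C) ≈ 358 kJ/mol

Let D be the C-C bond energy.
Σ(broken) = 6×D + 20×426 + 13×491 = 14903 + 6D
Σ(formed) = 16×785 + 20×458 = 21720
ΔH = Σ(broken) − Σ(formed) = (14903 + 6D) − (21720) = −6817 + 6D
Setting this equal to −4669 kJ gives 6D = 2148, so D = 358 kJ/mol.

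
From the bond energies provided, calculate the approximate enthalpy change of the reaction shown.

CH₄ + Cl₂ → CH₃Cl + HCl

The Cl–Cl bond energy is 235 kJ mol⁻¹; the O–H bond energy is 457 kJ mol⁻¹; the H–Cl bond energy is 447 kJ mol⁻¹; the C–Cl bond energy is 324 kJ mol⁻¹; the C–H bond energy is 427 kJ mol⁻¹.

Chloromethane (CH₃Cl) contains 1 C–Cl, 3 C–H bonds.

Bonds broken (reactants):
  C–H: 4 × 427 = 1708
  Cl–Cl: 1 × 235 = 235
  Σ(broken) = 1943 kJ
Bonds formed (products):
  C–Cl: 1 × 324 = 324
  C–H: 3 × 427 = 1281
  H–Cl: 1 × 447 = 447
  Σ(formed) = 2052 kJ
ΔH = Σ(broken) − Σ(formed) = 1943 − 2052 = −109 kJ

ΔH ≈ −109 kJ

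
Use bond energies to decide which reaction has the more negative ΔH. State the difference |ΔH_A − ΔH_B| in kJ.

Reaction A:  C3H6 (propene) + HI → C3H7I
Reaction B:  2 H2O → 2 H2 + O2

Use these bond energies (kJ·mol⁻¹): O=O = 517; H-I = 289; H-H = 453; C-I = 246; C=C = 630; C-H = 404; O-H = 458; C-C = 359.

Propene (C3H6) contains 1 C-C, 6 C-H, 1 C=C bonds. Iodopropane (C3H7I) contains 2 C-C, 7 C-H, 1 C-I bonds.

Reaction A:
  Bonds broken (reactants):
    C-C: 1 × 359 = 359
    C-H: 6 × 404 = 2424
    C=C: 1 × 630 = 630
    H-I: 1 × 289 = 289
    Σ(broken) = 3702 kJ
  Bonds formed (products):
    C-C: 2 × 359 = 718
    C-H: 7 × 404 = 2828
    C-I: 1 × 246 = 246
    Σ(formed) = 3792 kJ
  ΔH_A = 3702 − 3792 = −90 kJ
Reaction B:
  Bonds broken (reactants):
    O-H: 4 × 458 = 1832
    Σ(broken) = 1832 kJ
  Bonds formed (products):
    H-H: 2 × 453 = 906
    O=O: 1 × 517 = 517
    Σ(formed) = 1423 kJ
  ΔH_B = 1832 − 1423 = +409 kJ
ΔH_A − ΔH_B = −499 kJ, so reaction A has the more negative ΔH; |ΔH_A − ΔH_B| = 499 kJ.

Reaction A, by 499 kJ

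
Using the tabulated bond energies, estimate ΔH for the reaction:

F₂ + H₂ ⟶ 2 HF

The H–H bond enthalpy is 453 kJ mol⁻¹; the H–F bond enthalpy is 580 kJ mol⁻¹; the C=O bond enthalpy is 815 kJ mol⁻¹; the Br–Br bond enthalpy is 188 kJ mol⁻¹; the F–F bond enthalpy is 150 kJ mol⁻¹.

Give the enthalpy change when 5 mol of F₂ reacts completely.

ΔH = −2785 kJ

Bonds broken (reactants):
  F–F: 1 × 150 = 150
  H–H: 1 × 453 = 453
  Σ(broken) = 603 kJ
Bonds formed (products):
  H–F: 2 × 580 = 1160
  Σ(formed) = 1160 kJ
ΔH = Σ(broken) − Σ(formed) = 603 − 1160 = −557 kJ
For 5× the reaction as written: 5 × (−557) = −2785 kJ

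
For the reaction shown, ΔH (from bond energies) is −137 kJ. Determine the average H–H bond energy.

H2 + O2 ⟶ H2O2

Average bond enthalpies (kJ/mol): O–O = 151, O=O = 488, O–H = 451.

D(H–H) ≈ 428 kJ/mol

Let D be the H–H bond energy.
Σ(broken) = 1×D + 1×488 = 488 + D
Σ(formed) = 2×451 + 1×151 = 1053
ΔH = Σ(broken) − Σ(formed) = (488 + D) − (1053) = −565 + D
Setting this equal to −137 kJ gives D = 428 kJ/mol.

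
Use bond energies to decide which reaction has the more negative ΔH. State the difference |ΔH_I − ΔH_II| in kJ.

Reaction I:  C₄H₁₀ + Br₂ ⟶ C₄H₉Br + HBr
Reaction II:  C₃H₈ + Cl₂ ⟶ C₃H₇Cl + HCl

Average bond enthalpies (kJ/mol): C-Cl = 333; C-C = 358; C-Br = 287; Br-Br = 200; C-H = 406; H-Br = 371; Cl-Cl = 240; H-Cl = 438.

Reaction II, by 73 kJ

Reaction I:
  Bonds broken (reactants):
    Br-Br: 1 × 200 = 200
    C-C: 3 × 358 = 1074
    C-H: 10 × 406 = 4060
    Σ(broken) = 5334 kJ
  Bonds formed (products):
    C-Br: 1 × 287 = 287
    C-C: 3 × 358 = 1074
    C-H: 9 × 406 = 3654
    H-Br: 1 × 371 = 371
    Σ(formed) = 5386 kJ
  ΔH_I = 5334 − 5386 = −52 kJ
Reaction II:
  Bonds broken (reactants):
    C-C: 2 × 358 = 716
    C-H: 8 × 406 = 3248
    Cl-Cl: 1 × 240 = 240
    Σ(broken) = 4204 kJ
  Bonds formed (products):
    C-C: 2 × 358 = 716
    C-Cl: 1 × 333 = 333
    C-H: 7 × 406 = 2842
    H-Cl: 1 × 438 = 438
    Σ(formed) = 4329 kJ
  ΔH_II = 4204 − 4329 = −125 kJ
ΔH_I − ΔH_II = +73 kJ, so reaction II has the more negative ΔH; |ΔH_I − ΔH_II| = 73 kJ.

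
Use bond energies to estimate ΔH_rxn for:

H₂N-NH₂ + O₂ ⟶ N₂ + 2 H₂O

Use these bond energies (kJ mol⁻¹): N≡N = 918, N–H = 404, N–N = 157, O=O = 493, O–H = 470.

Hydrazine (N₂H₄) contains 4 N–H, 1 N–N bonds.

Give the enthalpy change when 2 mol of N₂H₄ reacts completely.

ΔH = −1064 kJ

Bonds broken (reactants):
  N–H: 4 × 404 = 1616
  N–N: 1 × 157 = 157
  O=O: 1 × 493 = 493
  Σ(broken) = 2266 kJ
Bonds formed (products):
  N≡N: 1 × 918 = 918
  O–H: 4 × 470 = 1880
  Σ(formed) = 2798 kJ
ΔH = Σ(broken) − Σ(formed) = 2266 − 2798 = −532 kJ
For 2× the reaction as written: 2 × (−532) = −1064 kJ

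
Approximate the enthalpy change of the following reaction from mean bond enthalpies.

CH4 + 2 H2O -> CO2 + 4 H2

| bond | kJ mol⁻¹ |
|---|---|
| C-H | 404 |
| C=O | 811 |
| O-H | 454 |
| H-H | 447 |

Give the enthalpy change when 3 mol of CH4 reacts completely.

ΔH = +66 kJ

Bonds broken (reactants):
  C-H: 4 × 404 = 1616
  O-H: 4 × 454 = 1816
  Σ(broken) = 3432 kJ
Bonds formed (products):
  C=O: 2 × 811 = 1622
  H-H: 4 × 447 = 1788
  Σ(formed) = 3410 kJ
ΔH = Σ(broken) − Σ(formed) = 3432 − 3410 = +22 kJ
For 3× the reaction as written: 3 × (+22) = +66 kJ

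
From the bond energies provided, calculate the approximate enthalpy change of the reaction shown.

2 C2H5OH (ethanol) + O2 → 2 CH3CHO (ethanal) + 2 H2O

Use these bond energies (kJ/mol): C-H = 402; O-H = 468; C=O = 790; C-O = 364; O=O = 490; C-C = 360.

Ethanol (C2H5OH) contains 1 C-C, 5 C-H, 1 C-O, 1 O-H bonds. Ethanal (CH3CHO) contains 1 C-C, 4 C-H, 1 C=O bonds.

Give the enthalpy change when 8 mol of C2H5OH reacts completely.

Bonds broken (reactants):
  C-C: 2 × 360 = 720
  C-H: 10 × 402 = 4020
  C-O: 2 × 364 = 728
  O-H: 2 × 468 = 936
  O=O: 1 × 490 = 490
  Σ(broken) = 6894 kJ
Bonds formed (products):
  C-C: 2 × 360 = 720
  C-H: 8 × 402 = 3216
  C=O: 2 × 790 = 1580
  O-H: 4 × 468 = 1872
  Σ(formed) = 7388 kJ
ΔH = Σ(broken) − Σ(formed) = 6894 − 7388 = −494 kJ
For 4× the reaction as written: 4 × (−494) = −1976 kJ

ΔH = −1976 kJ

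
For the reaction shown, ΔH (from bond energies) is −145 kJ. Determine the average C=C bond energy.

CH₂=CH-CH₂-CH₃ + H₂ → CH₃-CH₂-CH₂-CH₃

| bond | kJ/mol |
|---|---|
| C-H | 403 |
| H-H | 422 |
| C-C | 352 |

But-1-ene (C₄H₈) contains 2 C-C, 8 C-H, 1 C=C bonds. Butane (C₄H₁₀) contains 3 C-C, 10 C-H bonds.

Let D be the C=C bond energy.
Σ(broken) = 2×352 + 8×403 + 1×D + 1×422 = 4350 + D
Σ(formed) = 3×352 + 10×403 = 5086
ΔH = Σ(broken) − Σ(formed) = (4350 + D) − (5086) = −736 + D
Setting this equal to −145 kJ gives D = 591 kJ/mol.

D(C=C) ≈ 591 kJ/mol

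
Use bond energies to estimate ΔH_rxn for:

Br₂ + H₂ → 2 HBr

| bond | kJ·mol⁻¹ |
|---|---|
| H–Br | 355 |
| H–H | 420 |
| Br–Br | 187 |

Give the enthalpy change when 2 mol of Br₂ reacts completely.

ΔH = −206 kJ

Bonds broken (reactants):
  Br–Br: 1 × 187 = 187
  H–H: 1 × 420 = 420
  Σ(broken) = 607 kJ
Bonds formed (products):
  H–Br: 2 × 355 = 710
  Σ(formed) = 710 kJ
ΔH = Σ(broken) − Σ(formed) = 607 − 710 = −103 kJ
For 2× the reaction as written: 2 × (−103) = −206 kJ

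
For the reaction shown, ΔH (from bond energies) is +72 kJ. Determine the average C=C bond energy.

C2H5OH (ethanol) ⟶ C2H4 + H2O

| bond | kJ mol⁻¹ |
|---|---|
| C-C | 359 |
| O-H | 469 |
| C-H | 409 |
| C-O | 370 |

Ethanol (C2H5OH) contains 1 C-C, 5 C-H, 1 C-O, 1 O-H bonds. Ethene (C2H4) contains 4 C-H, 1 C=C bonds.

Let D be the C=C bond energy.
Σ(broken) = 1×359 + 5×409 + 1×370 + 1×469 = 3243
Σ(formed) = 4×409 + 1×D + 2×469 = 2574 + D
ΔH = Σ(broken) − Σ(formed) = (3243) − (2574 + D) = +669 − D
Setting this equal to +72 kJ gives D = 597 kJ/mol.

D(C=C) ≈ 597 kJ/mol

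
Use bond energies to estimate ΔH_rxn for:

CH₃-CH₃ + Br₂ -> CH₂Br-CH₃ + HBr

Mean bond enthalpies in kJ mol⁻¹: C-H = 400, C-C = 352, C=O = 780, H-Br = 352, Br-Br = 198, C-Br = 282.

Bonds broken (reactants):
  Br-Br: 1 × 198 = 198
  C-C: 1 × 352 = 352
  C-H: 6 × 400 = 2400
  Σ(broken) = 2950 kJ
Bonds formed (products):
  C-Br: 1 × 282 = 282
  C-C: 1 × 352 = 352
  C-H: 5 × 400 = 2000
  H-Br: 1 × 352 = 352
  Σ(formed) = 2986 kJ
ΔH = Σ(broken) − Σ(formed) = 2950 − 2986 = −36 kJ

ΔH ≈ −36 kJ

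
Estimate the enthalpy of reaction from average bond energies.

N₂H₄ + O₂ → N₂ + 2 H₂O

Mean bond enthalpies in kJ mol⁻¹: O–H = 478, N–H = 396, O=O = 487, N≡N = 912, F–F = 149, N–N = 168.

Bonds broken (reactants):
  N–H: 4 × 396 = 1584
  N–N: 1 × 168 = 168
  O=O: 1 × 487 = 487
  Σ(broken) = 2239 kJ
Bonds formed (products):
  N≡N: 1 × 912 = 912
  O–H: 4 × 478 = 1912
  Σ(formed) = 2824 kJ
ΔH = Σ(broken) − Σ(formed) = 2239 − 2824 = −585 kJ

ΔH ≈ −585 kJ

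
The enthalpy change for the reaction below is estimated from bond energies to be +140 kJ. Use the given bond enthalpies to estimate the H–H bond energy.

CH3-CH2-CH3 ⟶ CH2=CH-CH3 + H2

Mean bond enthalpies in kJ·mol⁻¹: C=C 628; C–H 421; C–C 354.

D(H–H) ≈ 428 kJ/mol

Let D be the H–H bond energy.
Σ(broken) = 2×354 + 8×421 = 4076
Σ(formed) = 1×354 + 6×421 + 1×628 + 1×D = 3508 + D
ΔH = Σ(broken) − Σ(formed) = (4076) − (3508 + D) = +568 − D
Setting this equal to +140 kJ gives D = 428 kJ/mol.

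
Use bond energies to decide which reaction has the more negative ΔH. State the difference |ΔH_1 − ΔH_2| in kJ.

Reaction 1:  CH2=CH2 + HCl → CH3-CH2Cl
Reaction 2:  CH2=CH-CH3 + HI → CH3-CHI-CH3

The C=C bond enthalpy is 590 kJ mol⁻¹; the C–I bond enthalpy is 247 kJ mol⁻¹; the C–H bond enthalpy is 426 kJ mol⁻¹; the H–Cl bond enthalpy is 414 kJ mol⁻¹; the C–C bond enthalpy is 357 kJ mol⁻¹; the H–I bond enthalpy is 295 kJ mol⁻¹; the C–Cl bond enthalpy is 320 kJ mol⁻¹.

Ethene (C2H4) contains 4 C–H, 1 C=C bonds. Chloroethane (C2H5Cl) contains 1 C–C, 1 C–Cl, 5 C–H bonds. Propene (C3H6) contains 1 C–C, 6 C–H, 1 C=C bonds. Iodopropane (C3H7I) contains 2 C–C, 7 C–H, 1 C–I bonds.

Reaction 2, by 46 kJ

Reaction 1:
  Bonds broken (reactants):
    C–H: 4 × 426 = 1704
    C=C: 1 × 590 = 590
    H–Cl: 1 × 414 = 414
    Σ(broken) = 2708 kJ
  Bonds formed (products):
    C–C: 1 × 357 = 357
    C–Cl: 1 × 320 = 320
    C–H: 5 × 426 = 2130
    Σ(formed) = 2807 kJ
  ΔH_1 = 2708 − 2807 = −99 kJ
Reaction 2:
  Bonds broken (reactants):
    C–C: 1 × 357 = 357
    C–H: 6 × 426 = 2556
    C=C: 1 × 590 = 590
    H–I: 1 × 295 = 295
    Σ(broken) = 3798 kJ
  Bonds formed (products):
    C–C: 2 × 357 = 714
    C–H: 7 × 426 = 2982
    C–I: 1 × 247 = 247
    Σ(formed) = 3943 kJ
  ΔH_2 = 3798 − 3943 = −145 kJ
ΔH_1 − ΔH_2 = +46 kJ, so reaction 2 has the more negative ΔH; |ΔH_1 − ΔH_2| = 46 kJ.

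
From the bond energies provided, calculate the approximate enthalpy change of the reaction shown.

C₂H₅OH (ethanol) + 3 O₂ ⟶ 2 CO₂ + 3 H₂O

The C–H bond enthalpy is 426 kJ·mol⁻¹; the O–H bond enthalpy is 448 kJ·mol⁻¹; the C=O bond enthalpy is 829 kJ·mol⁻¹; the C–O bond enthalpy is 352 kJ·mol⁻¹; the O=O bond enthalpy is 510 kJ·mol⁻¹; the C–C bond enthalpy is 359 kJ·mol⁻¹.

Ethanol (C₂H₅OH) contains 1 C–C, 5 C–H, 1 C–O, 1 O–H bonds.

ΔH ≈ −1185 kJ

Bonds broken (reactants):
  C–C: 1 × 359 = 359
  C–H: 5 × 426 = 2130
  C–O: 1 × 352 = 352
  O–H: 1 × 448 = 448
  O=O: 3 × 510 = 1530
  Σ(broken) = 4819 kJ
Bonds formed (products):
  C=O: 4 × 829 = 3316
  O–H: 6 × 448 = 2688
  Σ(formed) = 6004 kJ
ΔH = Σ(broken) − Σ(formed) = 4819 − 6004 = −1185 kJ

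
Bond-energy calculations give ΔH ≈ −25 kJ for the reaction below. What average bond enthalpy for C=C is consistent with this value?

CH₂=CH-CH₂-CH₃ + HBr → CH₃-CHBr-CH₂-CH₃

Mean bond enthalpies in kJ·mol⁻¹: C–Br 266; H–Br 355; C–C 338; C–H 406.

D(C=C) ≈ 630 kJ/mol

Let D be the C=C bond energy.
Σ(broken) = 2×338 + 8×406 + 1×D + 1×355 = 4279 + D
Σ(formed) = 1×266 + 3×338 + 9×406 = 4934
ΔH = Σ(broken) − Σ(formed) = (4279 + D) − (4934) = −655 + D
Setting this equal to −25 kJ gives D = 630 kJ/mol.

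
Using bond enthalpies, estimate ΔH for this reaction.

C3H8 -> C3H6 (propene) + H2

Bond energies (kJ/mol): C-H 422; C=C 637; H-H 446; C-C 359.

Bonds broken (reactants):
  C-C: 2 × 359 = 718
  C-H: 8 × 422 = 3376
  Σ(broken) = 4094 kJ
Bonds formed (products):
  C-C: 1 × 359 = 359
  C-H: 6 × 422 = 2532
  C=C: 1 × 637 = 637
  H-H: 1 × 446 = 446
  Σ(formed) = 3974 kJ
ΔH = Σ(broken) − Σ(formed) = 4094 − 3974 = +120 kJ

ΔH ≈ +120 kJ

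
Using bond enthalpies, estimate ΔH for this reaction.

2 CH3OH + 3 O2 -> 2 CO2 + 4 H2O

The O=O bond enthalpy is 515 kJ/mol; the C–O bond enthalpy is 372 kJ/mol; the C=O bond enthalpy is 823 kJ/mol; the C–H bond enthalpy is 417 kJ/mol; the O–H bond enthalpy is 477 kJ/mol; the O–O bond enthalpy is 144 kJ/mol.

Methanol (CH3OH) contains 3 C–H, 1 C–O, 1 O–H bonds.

ΔH ≈ −1363 kJ

Bonds broken (reactants):
  C–H: 6 × 417 = 2502
  C–O: 2 × 372 = 744
  O–H: 2 × 477 = 954
  O=O: 3 × 515 = 1545
  Σ(broken) = 5745 kJ
Bonds formed (products):
  C=O: 4 × 823 = 3292
  O–H: 8 × 477 = 3816
  Σ(formed) = 7108 kJ
ΔH = Σ(broken) − Σ(formed) = 5745 − 7108 = −1363 kJ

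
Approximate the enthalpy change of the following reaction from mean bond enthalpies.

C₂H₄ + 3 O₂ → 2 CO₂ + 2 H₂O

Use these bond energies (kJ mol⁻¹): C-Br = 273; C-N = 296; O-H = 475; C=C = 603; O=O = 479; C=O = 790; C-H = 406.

ΔH ≈ −1396 kJ

Bonds broken (reactants):
  C-H: 4 × 406 = 1624
  C=C: 1 × 603 = 603
  O=O: 3 × 479 = 1437
  Σ(broken) = 3664 kJ
Bonds formed (products):
  C=O: 4 × 790 = 3160
  O-H: 4 × 475 = 1900
  Σ(formed) = 5060 kJ
ΔH = Σ(broken) − Σ(formed) = 3664 − 5060 = −1396 kJ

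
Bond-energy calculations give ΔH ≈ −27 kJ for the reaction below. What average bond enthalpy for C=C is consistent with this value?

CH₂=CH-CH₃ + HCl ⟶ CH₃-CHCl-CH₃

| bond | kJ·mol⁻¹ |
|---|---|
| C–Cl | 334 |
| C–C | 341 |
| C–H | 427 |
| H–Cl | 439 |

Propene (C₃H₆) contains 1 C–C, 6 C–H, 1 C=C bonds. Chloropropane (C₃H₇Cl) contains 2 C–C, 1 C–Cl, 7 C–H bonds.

Let D be the C=C bond energy.
Σ(broken) = 1×341 + 6×427 + 1×D + 1×439 = 3342 + D
Σ(formed) = 2×341 + 1×334 + 7×427 = 4005
ΔH = Σ(broken) − Σ(formed) = (3342 + D) − (4005) = −663 + D
Setting this equal to −27 kJ gives D = 636 kJ/mol.

D(C=C) ≈ 636 kJ/mol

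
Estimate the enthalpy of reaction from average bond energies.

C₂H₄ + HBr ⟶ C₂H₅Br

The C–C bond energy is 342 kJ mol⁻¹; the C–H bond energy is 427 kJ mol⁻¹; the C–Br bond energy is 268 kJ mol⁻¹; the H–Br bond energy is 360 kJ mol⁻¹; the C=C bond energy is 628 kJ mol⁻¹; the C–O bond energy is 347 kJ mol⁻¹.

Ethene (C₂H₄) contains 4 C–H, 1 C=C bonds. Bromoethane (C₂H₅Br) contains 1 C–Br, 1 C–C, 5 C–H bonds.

ΔH ≈ −49 kJ

Bonds broken (reactants):
  C–H: 4 × 427 = 1708
  C=C: 1 × 628 = 628
  H–Br: 1 × 360 = 360
  Σ(broken) = 2696 kJ
Bonds formed (products):
  C–Br: 1 × 268 = 268
  C–C: 1 × 342 = 342
  C–H: 5 × 427 = 2135
  Σ(formed) = 2745 kJ
ΔH = Σ(broken) − Σ(formed) = 2696 − 2745 = −49 kJ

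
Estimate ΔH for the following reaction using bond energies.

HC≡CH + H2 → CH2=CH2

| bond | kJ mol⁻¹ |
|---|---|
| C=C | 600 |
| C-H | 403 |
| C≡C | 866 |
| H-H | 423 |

ΔH ≈ −117 kJ

Bonds broken (reactants):
  C≡C: 1 × 866 = 866
  C-H: 2 × 403 = 806
  H-H: 1 × 423 = 423
  Σ(broken) = 2095 kJ
Bonds formed (products):
  C-H: 4 × 403 = 1612
  C=C: 1 × 600 = 600
  Σ(formed) = 2212 kJ
ΔH = Σ(broken) − Σ(formed) = 2095 − 2212 = −117 kJ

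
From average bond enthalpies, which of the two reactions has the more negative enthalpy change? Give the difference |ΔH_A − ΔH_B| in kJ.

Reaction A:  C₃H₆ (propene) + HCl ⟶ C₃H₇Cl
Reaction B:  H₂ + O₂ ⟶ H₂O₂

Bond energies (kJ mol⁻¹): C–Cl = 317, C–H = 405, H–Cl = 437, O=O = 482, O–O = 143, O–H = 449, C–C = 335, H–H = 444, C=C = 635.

Reaction A:
  Bonds broken (reactants):
    C–C: 1 × 335 = 335
    C–H: 6 × 405 = 2430
    C=C: 1 × 635 = 635
    H–Cl: 1 × 437 = 437
    Σ(broken) = 3837 kJ
  Bonds formed (products):
    C–C: 2 × 335 = 670
    C–Cl: 1 × 317 = 317
    C–H: 7 × 405 = 2835
    Σ(formed) = 3822 kJ
  ΔH_A = 3837 − 3822 = +15 kJ
Reaction B:
  Bonds broken (reactants):
    H–H: 1 × 444 = 444
    O=O: 1 × 482 = 482
    Σ(broken) = 926 kJ
  Bonds formed (products):
    O–H: 2 × 449 = 898
    O–O: 1 × 143 = 143
    Σ(formed) = 1041 kJ
  ΔH_B = 926 − 1041 = −115 kJ
ΔH_A − ΔH_B = +130 kJ, so reaction B has the more negative ΔH; |ΔH_A − ΔH_B| = 130 kJ.

Reaction B, by 130 kJ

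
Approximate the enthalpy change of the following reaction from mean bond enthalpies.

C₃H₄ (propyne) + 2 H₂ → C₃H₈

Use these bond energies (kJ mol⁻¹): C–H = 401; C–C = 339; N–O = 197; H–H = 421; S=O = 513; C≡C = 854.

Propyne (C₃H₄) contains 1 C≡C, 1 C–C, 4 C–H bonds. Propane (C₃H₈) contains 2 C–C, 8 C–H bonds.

ΔH ≈ −247 kJ

Bonds broken (reactants):
  C≡C: 1 × 854 = 854
  C–C: 1 × 339 = 339
  C–H: 4 × 401 = 1604
  H–H: 2 × 421 = 842
  Σ(broken) = 3639 kJ
Bonds formed (products):
  C–C: 2 × 339 = 678
  C–H: 8 × 401 = 3208
  Σ(formed) = 3886 kJ
ΔH = Σ(broken) − Σ(formed) = 3639 − 3886 = −247 kJ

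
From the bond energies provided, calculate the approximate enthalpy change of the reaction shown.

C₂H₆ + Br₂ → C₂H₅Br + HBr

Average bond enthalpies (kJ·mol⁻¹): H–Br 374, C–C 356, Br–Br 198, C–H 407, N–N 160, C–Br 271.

Bonds broken (reactants):
  Br–Br: 1 × 198 = 198
  C–C: 1 × 356 = 356
  C–H: 6 × 407 = 2442
  Σ(broken) = 2996 kJ
Bonds formed (products):
  C–Br: 1 × 271 = 271
  C–C: 1 × 356 = 356
  C–H: 5 × 407 = 2035
  H–Br: 1 × 374 = 374
  Σ(formed) = 3036 kJ
ΔH = Σ(broken) − Σ(formed) = 2996 − 3036 = −40 kJ

ΔH ≈ −40 kJ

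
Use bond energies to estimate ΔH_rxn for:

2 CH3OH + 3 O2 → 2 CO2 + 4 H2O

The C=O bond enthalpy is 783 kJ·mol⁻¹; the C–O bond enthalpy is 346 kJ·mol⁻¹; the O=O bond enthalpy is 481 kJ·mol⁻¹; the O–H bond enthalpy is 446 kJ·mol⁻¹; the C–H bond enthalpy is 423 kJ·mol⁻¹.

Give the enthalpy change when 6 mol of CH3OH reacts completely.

ΔH = −3405 kJ

Bonds broken (reactants):
  C–H: 6 × 423 = 2538
  C–O: 2 × 346 = 692
  O–H: 2 × 446 = 892
  O=O: 3 × 481 = 1443
  Σ(broken) = 5565 kJ
Bonds formed (products):
  C=O: 4 × 783 = 3132
  O–H: 8 × 446 = 3568
  Σ(formed) = 6700 kJ
ΔH = Σ(broken) − Σ(formed) = 5565 − 6700 = −1135 kJ
For 3× the reaction as written: 3 × (−1135) = −3405 kJ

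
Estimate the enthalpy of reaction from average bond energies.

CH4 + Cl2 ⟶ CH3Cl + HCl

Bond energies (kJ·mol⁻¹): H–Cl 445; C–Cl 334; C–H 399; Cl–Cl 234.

ΔH ≈ −146 kJ

Bonds broken (reactants):
  C–H: 4 × 399 = 1596
  Cl–Cl: 1 × 234 = 234
  Σ(broken) = 1830 kJ
Bonds formed (products):
  C–Cl: 1 × 334 = 334
  C–H: 3 × 399 = 1197
  H–Cl: 1 × 445 = 445
  Σ(formed) = 1976 kJ
ΔH = Σ(broken) − Σ(formed) = 1830 − 1976 = −146 kJ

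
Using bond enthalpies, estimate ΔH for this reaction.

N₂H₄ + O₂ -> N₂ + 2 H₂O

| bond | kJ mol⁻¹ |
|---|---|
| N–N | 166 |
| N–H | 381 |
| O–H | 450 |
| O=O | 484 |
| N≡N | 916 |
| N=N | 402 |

Bonds broken (reactants):
  N–H: 4 × 381 = 1524
  N–N: 1 × 166 = 166
  O=O: 1 × 484 = 484
  Σ(broken) = 2174 kJ
Bonds formed (products):
  N≡N: 1 × 916 = 916
  O–H: 4 × 450 = 1800
  Σ(formed) = 2716 kJ
ΔH = Σ(broken) − Σ(formed) = 2174 − 2716 = −542 kJ

ΔH ≈ −542 kJ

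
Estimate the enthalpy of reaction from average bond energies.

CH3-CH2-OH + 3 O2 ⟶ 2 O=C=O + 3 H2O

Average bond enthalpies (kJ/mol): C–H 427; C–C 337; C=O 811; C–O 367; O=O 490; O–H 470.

Bonds broken (reactants):
  C–C: 1 × 337 = 337
  C–H: 5 × 427 = 2135
  C–O: 1 × 367 = 367
  O–H: 1 × 470 = 470
  O=O: 3 × 490 = 1470
  Σ(broken) = 4779 kJ
Bonds formed (products):
  C=O: 4 × 811 = 3244
  O–H: 6 × 470 = 2820
  Σ(formed) = 6064 kJ
ΔH = Σ(broken) − Σ(formed) = 4779 − 6064 = −1285 kJ

ΔH ≈ −1285 kJ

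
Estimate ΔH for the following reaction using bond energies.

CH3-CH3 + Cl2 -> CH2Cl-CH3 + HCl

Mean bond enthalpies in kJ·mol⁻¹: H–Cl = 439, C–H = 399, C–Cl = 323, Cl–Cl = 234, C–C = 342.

ΔH ≈ −129 kJ

Bonds broken (reactants):
  C–C: 1 × 342 = 342
  C–H: 6 × 399 = 2394
  Cl–Cl: 1 × 234 = 234
  Σ(broken) = 2970 kJ
Bonds formed (products):
  C–C: 1 × 342 = 342
  C–Cl: 1 × 323 = 323
  C–H: 5 × 399 = 1995
  H–Cl: 1 × 439 = 439
  Σ(formed) = 3099 kJ
ΔH = Σ(broken) − Σ(formed) = 2970 − 3099 = −129 kJ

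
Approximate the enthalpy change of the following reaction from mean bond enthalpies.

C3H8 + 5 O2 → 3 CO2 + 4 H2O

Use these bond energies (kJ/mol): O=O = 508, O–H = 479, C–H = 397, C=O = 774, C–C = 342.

ΔH ≈ −2076 kJ

Bonds broken (reactants):
  C–C: 2 × 342 = 684
  C–H: 8 × 397 = 3176
  O=O: 5 × 508 = 2540
  Σ(broken) = 6400 kJ
Bonds formed (products):
  C=O: 6 × 774 = 4644
  O–H: 8 × 479 = 3832
  Σ(formed) = 8476 kJ
ΔH = Σ(broken) − Σ(formed) = 6400 − 8476 = −2076 kJ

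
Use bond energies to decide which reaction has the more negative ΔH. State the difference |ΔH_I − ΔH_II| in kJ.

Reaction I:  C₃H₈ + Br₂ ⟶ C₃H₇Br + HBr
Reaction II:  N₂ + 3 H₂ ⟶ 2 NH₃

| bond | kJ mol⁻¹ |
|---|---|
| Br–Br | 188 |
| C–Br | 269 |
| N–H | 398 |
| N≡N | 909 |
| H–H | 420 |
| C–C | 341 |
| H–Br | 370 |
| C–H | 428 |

Reaction I:
  Bonds broken (reactants):
    Br–Br: 1 × 188 = 188
    C–C: 2 × 341 = 682
    C–H: 8 × 428 = 3424
    Σ(broken) = 4294 kJ
  Bonds formed (products):
    C–Br: 1 × 269 = 269
    C–C: 2 × 341 = 682
    C–H: 7 × 428 = 2996
    H–Br: 1 × 370 = 370
    Σ(formed) = 4317 kJ
  ΔH_I = 4294 − 4317 = −23 kJ
Reaction II:
  Bonds broken (reactants):
    H–H: 3 × 420 = 1260
    N≡N: 1 × 909 = 909
    Σ(broken) = 2169 kJ
  Bonds formed (products):
    N–H: 6 × 398 = 2388
    Σ(formed) = 2388 kJ
  ΔH_II = 2169 − 2388 = −219 kJ
ΔH_I − ΔH_II = +196 kJ, so reaction II has the more negative ΔH; |ΔH_I − ΔH_II| = 196 kJ.

Reaction II, by 196 kJ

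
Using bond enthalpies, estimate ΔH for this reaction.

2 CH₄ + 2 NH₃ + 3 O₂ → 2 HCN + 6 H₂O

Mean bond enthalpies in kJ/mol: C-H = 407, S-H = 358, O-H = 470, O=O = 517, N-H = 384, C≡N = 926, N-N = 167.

Bonds broken (reactants):
  C-H: 8 × 407 = 3256
  N-H: 6 × 384 = 2304
  O=O: 3 × 517 = 1551
  Σ(broken) = 7111 kJ
Bonds formed (products):
  C≡N: 2 × 926 = 1852
  C-H: 2 × 407 = 814
  O-H: 12 × 470 = 5640
  Σ(formed) = 8306 kJ
ΔH = Σ(broken) − Σ(formed) = 7111 − 8306 = −1195 kJ

ΔH ≈ −1195 kJ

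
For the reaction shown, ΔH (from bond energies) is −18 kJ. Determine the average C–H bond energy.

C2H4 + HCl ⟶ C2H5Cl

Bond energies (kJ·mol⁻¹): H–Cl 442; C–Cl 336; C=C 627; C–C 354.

D(C–H) ≈ 397 kJ/mol

Let D be the C–H bond energy.
Σ(broken) = 4×D + 1×627 + 1×442 = 1069 + 4D
Σ(formed) = 1×354 + 1×336 + 5×D = 690 + 5D
ΔH = Σ(broken) − Σ(formed) = (1069 + 4D) − (690 + 5D) = +379 − D
Setting this equal to −18 kJ gives D = 397 kJ/mol.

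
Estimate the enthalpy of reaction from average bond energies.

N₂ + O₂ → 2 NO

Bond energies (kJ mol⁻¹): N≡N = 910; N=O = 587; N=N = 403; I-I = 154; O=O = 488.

ΔH ≈ +224 kJ

Bonds broken (reactants):
  N≡N: 1 × 910 = 910
  O=O: 1 × 488 = 488
  Σ(broken) = 1398 kJ
Bonds formed (products):
  N=O: 2 × 587 = 1174
  Σ(formed) = 1174 kJ
ΔH = Σ(broken) − Σ(formed) = 1398 − 1174 = +224 kJ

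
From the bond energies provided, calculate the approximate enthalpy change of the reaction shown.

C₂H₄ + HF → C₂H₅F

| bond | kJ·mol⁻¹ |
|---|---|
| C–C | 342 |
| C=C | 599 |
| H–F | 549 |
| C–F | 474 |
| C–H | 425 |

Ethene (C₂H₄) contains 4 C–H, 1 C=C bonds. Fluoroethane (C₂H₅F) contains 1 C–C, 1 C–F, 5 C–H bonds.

ΔH ≈ −93 kJ

Bonds broken (reactants):
  C–H: 4 × 425 = 1700
  C=C: 1 × 599 = 599
  H–F: 1 × 549 = 549
  Σ(broken) = 2848 kJ
Bonds formed (products):
  C–C: 1 × 342 = 342
  C–F: 1 × 474 = 474
  C–H: 5 × 425 = 2125
  Σ(formed) = 2941 kJ
ΔH = Σ(broken) − Σ(formed) = 2848 − 2941 = −93 kJ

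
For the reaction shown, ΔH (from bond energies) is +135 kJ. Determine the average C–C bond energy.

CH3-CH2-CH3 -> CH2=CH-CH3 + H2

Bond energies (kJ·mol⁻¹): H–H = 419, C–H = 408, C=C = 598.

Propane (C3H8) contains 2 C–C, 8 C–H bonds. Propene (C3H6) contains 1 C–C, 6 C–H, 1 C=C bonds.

Let D be the C–C bond energy.
Σ(broken) = 2×D + 8×408 = 3264 + 2D
Σ(formed) = 1×D + 6×408 + 1×598 + 1×419 = 3465 + D
ΔH = Σ(broken) − Σ(formed) = (3264 + 2D) − (3465 + D) = −201 + D
Setting this equal to +135 kJ gives D = 336 kJ/mol.

D(C–C) ≈ 336 kJ/mol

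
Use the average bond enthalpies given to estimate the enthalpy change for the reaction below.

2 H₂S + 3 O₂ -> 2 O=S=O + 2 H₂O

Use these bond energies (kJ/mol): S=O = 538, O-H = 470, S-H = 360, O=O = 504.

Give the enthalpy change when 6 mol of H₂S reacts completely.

Bonds broken (reactants):
  O=O: 3 × 504 = 1512
  S-H: 4 × 360 = 1440
  Σ(broken) = 2952 kJ
Bonds formed (products):
  O-H: 4 × 470 = 1880
  S=O: 4 × 538 = 2152
  Σ(formed) = 4032 kJ
ΔH = Σ(broken) − Σ(formed) = 2952 − 4032 = −1080 kJ
For 3× the reaction as written: 3 × (−1080) = −3240 kJ

ΔH = −3240 kJ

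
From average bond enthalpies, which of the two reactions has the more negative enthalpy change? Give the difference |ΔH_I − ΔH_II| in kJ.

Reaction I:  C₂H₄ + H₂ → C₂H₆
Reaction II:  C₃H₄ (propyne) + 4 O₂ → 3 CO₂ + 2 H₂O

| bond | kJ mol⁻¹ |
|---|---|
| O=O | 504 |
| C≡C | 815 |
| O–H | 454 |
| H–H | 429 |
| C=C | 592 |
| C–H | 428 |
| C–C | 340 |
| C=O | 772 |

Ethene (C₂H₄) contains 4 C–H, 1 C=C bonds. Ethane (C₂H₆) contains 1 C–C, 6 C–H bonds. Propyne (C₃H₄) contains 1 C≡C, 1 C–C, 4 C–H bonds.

Reaction II, by 1390 kJ

Reaction I:
  Bonds broken (reactants):
    C–H: 4 × 428 = 1712
    C=C: 1 × 592 = 592
    H–H: 1 × 429 = 429
    Σ(broken) = 2733 kJ
  Bonds formed (products):
    C–C: 1 × 340 = 340
    C–H: 6 × 428 = 2568
    Σ(formed) = 2908 kJ
  ΔH_I = 2733 − 2908 = −175 kJ
Reaction II:
  Bonds broken (reactants):
    C≡C: 1 × 815 = 815
    C–C: 1 × 340 = 340
    C–H: 4 × 428 = 1712
    O=O: 4 × 504 = 2016
    Σ(broken) = 4883 kJ
  Bonds formed (products):
    C=O: 6 × 772 = 4632
    O–H: 4 × 454 = 1816
    Σ(formed) = 6448 kJ
  ΔH_II = 4883 − 6448 = −1565 kJ
ΔH_I − ΔH_II = +1390 kJ, so reaction II has the more negative ΔH; |ΔH_I − ΔH_II| = 1390 kJ.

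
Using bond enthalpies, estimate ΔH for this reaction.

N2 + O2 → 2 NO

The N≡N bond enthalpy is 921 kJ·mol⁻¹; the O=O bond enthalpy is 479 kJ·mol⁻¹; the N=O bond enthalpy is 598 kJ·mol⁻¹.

ΔH ≈ +204 kJ

Bonds broken (reactants):
  N≡N: 1 × 921 = 921
  O=O: 1 × 479 = 479
  Σ(broken) = 1400 kJ
Bonds formed (products):
  N=O: 2 × 598 = 1196
  Σ(formed) = 1196 kJ
ΔH = Σ(broken) − Σ(formed) = 1400 − 1196 = +204 kJ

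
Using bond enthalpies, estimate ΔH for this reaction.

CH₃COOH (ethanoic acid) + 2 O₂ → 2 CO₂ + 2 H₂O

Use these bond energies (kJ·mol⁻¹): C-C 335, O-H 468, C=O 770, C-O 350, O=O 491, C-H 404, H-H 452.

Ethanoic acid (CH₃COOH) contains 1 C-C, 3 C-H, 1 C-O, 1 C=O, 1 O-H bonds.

ΔH ≈ −835 kJ

Bonds broken (reactants):
  C-C: 1 × 335 = 335
  C-H: 3 × 404 = 1212
  C-O: 1 × 350 = 350
  C=O: 1 × 770 = 770
  O-H: 1 × 468 = 468
  O=O: 2 × 491 = 982
  Σ(broken) = 4117 kJ
Bonds formed (products):
  C=O: 4 × 770 = 3080
  O-H: 4 × 468 = 1872
  Σ(formed) = 4952 kJ
ΔH = Σ(broken) − Σ(formed) = 4117 − 4952 = −835 kJ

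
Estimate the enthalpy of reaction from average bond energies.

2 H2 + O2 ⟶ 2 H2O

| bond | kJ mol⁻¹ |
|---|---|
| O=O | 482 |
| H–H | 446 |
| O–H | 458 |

Bonds broken (reactants):
  H–H: 2 × 446 = 892
  O=O: 1 × 482 = 482
  Σ(broken) = 1374 kJ
Bonds formed (products):
  O–H: 4 × 458 = 1832
  Σ(formed) = 1832 kJ
ΔH = Σ(broken) − Σ(formed) = 1374 − 1832 = −458 kJ

ΔH ≈ −458 kJ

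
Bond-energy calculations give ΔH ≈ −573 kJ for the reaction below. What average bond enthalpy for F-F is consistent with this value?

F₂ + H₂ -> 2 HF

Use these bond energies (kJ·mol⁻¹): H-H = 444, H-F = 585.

D(F-F) ≈ 153 kJ/mol

Let D be the F-F bond energy.
Σ(broken) = 1×D + 1×444 = 444 + D
Σ(formed) = 2×585 = 1170
ΔH = Σ(broken) − Σ(formed) = (444 + D) − (1170) = −726 + D
Setting this equal to −573 kJ gives D = 153 kJ/mol.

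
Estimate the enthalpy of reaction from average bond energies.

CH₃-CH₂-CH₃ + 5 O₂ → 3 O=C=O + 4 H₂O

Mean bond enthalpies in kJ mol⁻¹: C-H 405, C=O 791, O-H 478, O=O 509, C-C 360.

ΔH ≈ −2065 kJ

Bonds broken (reactants):
  C-C: 2 × 360 = 720
  C-H: 8 × 405 = 3240
  O=O: 5 × 509 = 2545
  Σ(broken) = 6505 kJ
Bonds formed (products):
  C=O: 6 × 791 = 4746
  O-H: 8 × 478 = 3824
  Σ(formed) = 8570 kJ
ΔH = Σ(broken) − Σ(formed) = 6505 − 8570 = −2065 kJ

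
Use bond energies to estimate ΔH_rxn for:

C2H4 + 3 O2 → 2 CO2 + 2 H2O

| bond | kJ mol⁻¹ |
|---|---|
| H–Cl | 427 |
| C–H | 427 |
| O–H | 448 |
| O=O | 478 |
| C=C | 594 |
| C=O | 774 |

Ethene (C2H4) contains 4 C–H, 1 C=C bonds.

ΔH ≈ −1152 kJ

Bonds broken (reactants):
  C–H: 4 × 427 = 1708
  C=C: 1 × 594 = 594
  O=O: 3 × 478 = 1434
  Σ(broken) = 3736 kJ
Bonds formed (products):
  C=O: 4 × 774 = 3096
  O–H: 4 × 448 = 1792
  Σ(formed) = 4888 kJ
ΔH = Σ(broken) − Σ(formed) = 3736 − 4888 = −1152 kJ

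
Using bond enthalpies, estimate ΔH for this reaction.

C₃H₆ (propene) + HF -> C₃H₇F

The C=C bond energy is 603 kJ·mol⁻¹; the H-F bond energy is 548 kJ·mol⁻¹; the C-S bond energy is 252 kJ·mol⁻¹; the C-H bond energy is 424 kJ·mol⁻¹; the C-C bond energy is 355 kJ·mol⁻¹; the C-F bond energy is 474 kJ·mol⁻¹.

ΔH ≈ −102 kJ

Bonds broken (reactants):
  C-C: 1 × 355 = 355
  C-H: 6 × 424 = 2544
  C=C: 1 × 603 = 603
  H-F: 1 × 548 = 548
  Σ(broken) = 4050 kJ
Bonds formed (products):
  C-C: 2 × 355 = 710
  C-F: 1 × 474 = 474
  C-H: 7 × 424 = 2968
  Σ(formed) = 4152 kJ
ΔH = Σ(broken) − Σ(formed) = 4050 − 4152 = −102 kJ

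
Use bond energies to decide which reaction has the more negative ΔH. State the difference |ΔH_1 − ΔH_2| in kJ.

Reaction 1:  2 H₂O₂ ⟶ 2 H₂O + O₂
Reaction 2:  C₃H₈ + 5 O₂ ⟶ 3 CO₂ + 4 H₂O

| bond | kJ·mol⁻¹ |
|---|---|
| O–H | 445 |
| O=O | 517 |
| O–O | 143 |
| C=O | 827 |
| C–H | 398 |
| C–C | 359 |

Reaction 2, by 1804 kJ

Reaction 1:
  Bonds broken (reactants):
    O–H: 4 × 445 = 1780
    O–O: 2 × 143 = 286
    Σ(broken) = 2066 kJ
  Bonds formed (products):
    O–H: 4 × 445 = 1780
    O=O: 1 × 517 = 517
    Σ(formed) = 2297 kJ
  ΔH_1 = 2066 − 2297 = −231 kJ
Reaction 2:
  Bonds broken (reactants):
    C–C: 2 × 359 = 718
    C–H: 8 × 398 = 3184
    O=O: 5 × 517 = 2585
    Σ(broken) = 6487 kJ
  Bonds formed (products):
    C=O: 6 × 827 = 4962
    O–H: 8 × 445 = 3560
    Σ(formed) = 8522 kJ
  ΔH_2 = 6487 − 8522 = −2035 kJ
ΔH_1 − ΔH_2 = +1804 kJ, so reaction 2 has the more negative ΔH; |ΔH_1 − ΔH_2| = 1804 kJ.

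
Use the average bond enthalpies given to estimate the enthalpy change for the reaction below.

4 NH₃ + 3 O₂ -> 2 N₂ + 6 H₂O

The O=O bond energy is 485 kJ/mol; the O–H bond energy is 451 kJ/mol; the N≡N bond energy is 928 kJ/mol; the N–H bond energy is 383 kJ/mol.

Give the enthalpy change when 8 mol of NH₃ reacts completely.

Bonds broken (reactants):
  N–H: 12 × 383 = 4596
  O=O: 3 × 485 = 1455
  Σ(broken) = 6051 kJ
Bonds formed (products):
  N≡N: 2 × 928 = 1856
  O–H: 12 × 451 = 5412
  Σ(formed) = 7268 kJ
ΔH = Σ(broken) − Σ(formed) = 6051 − 7268 = −1217 kJ
For 2× the reaction as written: 2 × (−1217) = −2434 kJ

ΔH = −2434 kJ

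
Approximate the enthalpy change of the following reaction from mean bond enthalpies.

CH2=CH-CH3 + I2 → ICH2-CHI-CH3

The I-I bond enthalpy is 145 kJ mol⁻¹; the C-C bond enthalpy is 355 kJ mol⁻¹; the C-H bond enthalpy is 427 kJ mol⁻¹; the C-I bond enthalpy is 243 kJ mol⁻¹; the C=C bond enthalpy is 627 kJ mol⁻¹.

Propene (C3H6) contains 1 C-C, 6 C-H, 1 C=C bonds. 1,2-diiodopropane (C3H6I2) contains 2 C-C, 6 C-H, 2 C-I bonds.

ΔH ≈ −69 kJ

Bonds broken (reactants):
  C-C: 1 × 355 = 355
  C-H: 6 × 427 = 2562
  C=C: 1 × 627 = 627
  I-I: 1 × 145 = 145
  Σ(broken) = 3689 kJ
Bonds formed (products):
  C-C: 2 × 355 = 710
  C-H: 6 × 427 = 2562
  C-I: 2 × 243 = 486
  Σ(formed) = 3758 kJ
ΔH = Σ(broken) − Σ(formed) = 3689 − 3758 = −69 kJ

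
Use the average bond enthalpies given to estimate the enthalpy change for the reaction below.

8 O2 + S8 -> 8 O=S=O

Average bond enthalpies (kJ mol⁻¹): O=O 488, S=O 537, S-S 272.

ΔH ≈ −2512 kJ

Bonds broken (reactants):
  O=O: 8 × 488 = 3904
  S-S: 8 × 272 = 2176
  Σ(broken) = 6080 kJ
Bonds formed (products):
  S=O: 16 × 537 = 8592
  Σ(formed) = 8592 kJ
ΔH = Σ(broken) − Σ(formed) = 6080 − 8592 = −2512 kJ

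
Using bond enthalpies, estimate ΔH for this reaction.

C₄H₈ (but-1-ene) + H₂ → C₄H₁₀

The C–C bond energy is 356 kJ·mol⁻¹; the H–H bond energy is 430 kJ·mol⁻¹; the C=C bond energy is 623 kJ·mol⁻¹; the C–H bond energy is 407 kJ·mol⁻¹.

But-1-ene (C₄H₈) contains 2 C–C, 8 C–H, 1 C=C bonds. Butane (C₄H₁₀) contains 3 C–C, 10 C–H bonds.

ΔH ≈ −117 kJ

Bonds broken (reactants):
  C–C: 2 × 356 = 712
  C–H: 8 × 407 = 3256
  C=C: 1 × 623 = 623
  H–H: 1 × 430 = 430
  Σ(broken) = 5021 kJ
Bonds formed (products):
  C–C: 3 × 356 = 1068
  C–H: 10 × 407 = 4070
  Σ(formed) = 5138 kJ
ΔH = Σ(broken) − Σ(formed) = 5021 − 5138 = −117 kJ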